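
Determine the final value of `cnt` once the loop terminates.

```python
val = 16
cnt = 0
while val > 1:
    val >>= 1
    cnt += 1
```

Let's trace through this code step by step.

Initialize: val = 16
Initialize: cnt = 0
Entering loop: while val > 1:
After iteration 1: val = 8, cnt = 1
After iteration 2: val = 4, cnt = 2
After iteration 3: val = 2, cnt = 3
After iteration 4: val = 1, cnt = 4
Loop ends.

Final answer: 4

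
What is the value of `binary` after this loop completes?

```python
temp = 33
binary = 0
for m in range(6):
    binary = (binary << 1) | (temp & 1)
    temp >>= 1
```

Let's trace through this code step by step.

Initialize: temp = 33
Initialize: binary = 0
Entering loop: for m in range(6):
After iteration 1: m = 0, temp = 16, binary = 1
After iteration 2: m = 1, temp = 8, binary = 2
After iteration 3: m = 2, temp = 4, binary = 4
After iteration 4: m = 3, temp = 2, binary = 8
After iteration 5: m = 4, temp = 1, binary = 16
After iteration 6: m = 5, temp = 0, binary = 33
Loop ends.

Final answer: 33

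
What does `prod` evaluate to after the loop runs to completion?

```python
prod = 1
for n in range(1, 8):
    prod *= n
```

Let's trace through this code step by step.

Initialize: prod = 1
Entering loop: for n in range(1, 8):
After iteration 1: n = 1, prod = 1
After iteration 2: n = 2, prod = 2
After iteration 3: n = 3, prod = 6
After iteration 4: n = 4, prod = 24
After iteration 5: n = 5, prod = 120
After iteration 6: n = 6, prod = 720
After iteration 7: n = 7, prod = 5040
Loop ends.

Final answer: 5040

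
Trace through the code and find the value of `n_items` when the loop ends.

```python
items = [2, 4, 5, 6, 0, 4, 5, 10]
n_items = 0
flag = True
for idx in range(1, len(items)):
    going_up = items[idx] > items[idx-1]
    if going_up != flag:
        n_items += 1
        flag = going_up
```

Let's trace through this code step by step.

Initialize: items = [2, 4, 5, 6, 0, 4, 5, 10]
Initialize: n_items = 0
Initialize: flag = True
Entering loop: for idx in range(1, len(items)):
After iteration 1: idx = 1, n_items = 0, flag = True, going_up = True
After iteration 2: idx = 2, n_items = 0, flag = True, going_up = True
After iteration 3: idx = 3, n_items = 0, flag = True, going_up = True
After iteration 4: idx = 4, n_items = 1, flag = False, going_up = False
After iteration 5: idx = 5, n_items = 2, flag = True, going_up = True
After iteration 6: idx = 6, n_items = 2, flag = True, going_up = True
After iteration 7: idx = 7, n_items = 2, flag = True, going_up = True
Loop ends.

Final answer: 2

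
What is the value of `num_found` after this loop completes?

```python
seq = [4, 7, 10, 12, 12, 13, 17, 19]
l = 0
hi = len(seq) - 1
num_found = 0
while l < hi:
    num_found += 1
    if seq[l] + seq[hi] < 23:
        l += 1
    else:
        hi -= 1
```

Let's trace through this code step by step.

Initialize: seq = [4, 7, 10, 12, 12, 13, 17, 19]
Initialize: l = 0
Initialize: hi = 7
Initialize: num_found = 0
Entering loop: while l < hi:
After iteration 1: l = 0, hi = 6, num_found = 1
After iteration 2: l = 1, hi = 6, num_found = 2
After iteration 3: l = 1, hi = 5, num_found = 3
After iteration 4: l = 2, hi = 5, num_found = 4
After iteration 5: l = 2, hi = 4, num_found = 5
After iteration 6: l = 3, hi = 4, num_found = 6
After iteration 7: l = 3, hi = 3, num_found = 7
Loop ends.

Final answer: 7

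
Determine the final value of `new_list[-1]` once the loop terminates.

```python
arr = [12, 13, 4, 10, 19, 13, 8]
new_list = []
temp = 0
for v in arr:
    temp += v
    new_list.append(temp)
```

Let's trace through this code step by step.

Initialize: arr = [12, 13, 4, 10, 19, 13, 8]
Initialize: new_list = []
Initialize: temp = 0
Entering loop: for v in arr:
After iteration 1: v = 12, new_list = [12], temp = 12
After iteration 2: v = 13, new_list = [12, 25], temp = 25
After iteration 3: v = 4, new_list = [12, 25, 29], temp = 29
After iteration 4: v = 10, new_list = [12, 25, 29, 39], temp = 39
After iteration 5: v = 19, new_list = [12, 25, 29, 39, 58], temp = 58
After iteration 6: v = 13, new_list = [12, 25, 29, 39, 58, 71], temp = 71
After iteration 7: v = 8, new_list = [12, 25, 29, 39, 58, 71, 79], temp = 79
Loop ends.
new_list[-1] = 79

Final answer: 79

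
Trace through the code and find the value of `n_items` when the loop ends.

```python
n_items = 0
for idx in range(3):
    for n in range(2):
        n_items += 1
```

Let's trace through this code step by step.

Initialize: n_items = 0
Entering loop: for idx in range(3):
After iteration 1: idx = 0, n_items = 2
After iteration 2: idx = 1, n_items = 4
After iteration 3: idx = 2, n_items = 6
Loop ends.

Final answer: 6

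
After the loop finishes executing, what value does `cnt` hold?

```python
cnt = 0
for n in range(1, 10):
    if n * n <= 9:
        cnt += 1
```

Let's trace through this code step by step.

Initialize: cnt = 0
Entering loop: for n in range(1, 10):
After iteration 1: n = 1, cnt = 1
After iteration 2: n = 2, cnt = 2
After iteration 3: n = 3, cnt = 3
After iteration 4: n = 4, cnt = 3
After iteration 5: n = 5, cnt = 3
After iteration 6: n = 6, cnt = 3
After iteration 7: n = 7, cnt = 3
After iteration 8: n = 8, cnt = 3
After iteration 9: n = 9, cnt = 3
Loop ends.

Final answer: 3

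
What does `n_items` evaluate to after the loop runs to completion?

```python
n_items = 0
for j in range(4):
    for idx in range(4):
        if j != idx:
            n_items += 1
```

Let's trace through this code step by step.

Initialize: n_items = 0
Entering loop: for j in range(4):
After iteration 1: j = 0, n_items = 3
After iteration 2: j = 1, n_items = 6
After iteration 3: j = 2, n_items = 9
After iteration 4: j = 3, n_items = 12
Loop ends.

Final answer: 12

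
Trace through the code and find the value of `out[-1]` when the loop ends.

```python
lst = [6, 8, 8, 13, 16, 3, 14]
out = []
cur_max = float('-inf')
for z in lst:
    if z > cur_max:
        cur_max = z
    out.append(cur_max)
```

Let's trace through this code step by step.

Initialize: lst = [6, 8, 8, 13, 16, 3, 14]
Initialize: out = []
Initialize: cur_max = -inf
Entering loop: for z in lst:
After iteration 1: z = 6, out = [6], cur_max = 6
After iteration 2: z = 8, out = [6, 8], cur_max = 8
After iteration 3: z = 8, out = [6, 8, 8], cur_max = 8
After iteration 4: z = 13, out = [6, 8, 8, 13], cur_max = 13
After iteration 5: z = 16, out = [6, 8, 8, 13, 16], cur_max = 16
After iteration 6: z = 3, out = [6, 8, 8, 13, 16, 16], cur_max = 16
After iteration 7: z = 14, out = [6, 8, 8, 13, 16, 16, 16], cur_max = 16
Loop ends.
out[-1] = 16

Final answer: 16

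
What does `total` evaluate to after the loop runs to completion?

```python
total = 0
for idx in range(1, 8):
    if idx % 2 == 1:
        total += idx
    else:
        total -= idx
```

Let's trace through this code step by step.

Initialize: total = 0
Entering loop: for idx in range(1, 8):
After iteration 1: idx = 1, total = 1
After iteration 2: idx = 2, total = -1
After iteration 3: idx = 3, total = 2
After iteration 4: idx = 4, total = -2
After iteration 5: idx = 5, total = 3
After iteration 6: idx = 6, total = -3
After iteration 7: idx = 7, total = 4
Loop ends.

Final answer: 4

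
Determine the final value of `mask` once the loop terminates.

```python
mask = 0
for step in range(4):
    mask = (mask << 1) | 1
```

Let's trace through this code step by step.

Initialize: mask = 0
Entering loop: for step in range(4):
After iteration 1: step = 0, mask = 1
After iteration 2: step = 1, mask = 3
After iteration 3: step = 2, mask = 7
After iteration 4: step = 3, mask = 15
Loop ends.

Final answer: 15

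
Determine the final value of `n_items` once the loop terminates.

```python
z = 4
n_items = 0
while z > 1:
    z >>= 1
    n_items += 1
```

Let's trace through this code step by step.

Initialize: z = 4
Initialize: n_items = 0
Entering loop: while z > 1:
After iteration 1: z = 2, n_items = 1
After iteration 2: z = 1, n_items = 2
Loop ends.

Final answer: 2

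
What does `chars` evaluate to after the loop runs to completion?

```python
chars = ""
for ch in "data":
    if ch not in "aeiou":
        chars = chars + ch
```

Let's trace through this code step by step.

Initialize: chars = ''
Entering loop: for ch in "data":
After iteration 1: ch = 'd', chars = 'd'
After iteration 2: ch = 'a', chars = 'd'
After iteration 3: ch = 't', chars = 'dt'
After iteration 4: ch = 'a', chars = 'dt'
Loop ends.

Final answer: 'dt'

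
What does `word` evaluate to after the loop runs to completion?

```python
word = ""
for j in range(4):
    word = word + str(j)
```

Let's trace through this code step by step.

Initialize: word = ''
Entering loop: for j in range(4):
After iteration 1: j = 0, word = '0'
After iteration 2: j = 1, word = '01'
After iteration 3: j = 2, word = '012'
After iteration 4: j = 3, word = '0123'
Loop ends.

Final answer: '0123'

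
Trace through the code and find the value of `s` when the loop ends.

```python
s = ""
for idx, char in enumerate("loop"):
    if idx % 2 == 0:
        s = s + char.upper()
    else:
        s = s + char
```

Let's trace through this code step by step.

Initialize: s = ''
Entering loop: for idx, char in enumerate("loop"):
After iteration 1: idx = 0, char = 'l', s = 'L'
After iteration 2: idx = 1, char = 'o', s = 'Lo'
After iteration 3: idx = 2, char = 'o', s = 'LoO'
After iteration 4: idx = 3, char = 'p', s = 'LoOp'
Loop ends.

Final answer: 'LoOp'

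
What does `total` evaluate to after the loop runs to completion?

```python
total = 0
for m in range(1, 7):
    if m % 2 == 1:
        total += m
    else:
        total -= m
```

Let's trace through this code step by step.

Initialize: total = 0
Entering loop: for m in range(1, 7):
After iteration 1: m = 1, total = 1
After iteration 2: m = 2, total = -1
After iteration 3: m = 3, total = 2
After iteration 4: m = 4, total = -2
After iteration 5: m = 5, total = 3
After iteration 6: m = 6, total = -3
Loop ends.

Final answer: -3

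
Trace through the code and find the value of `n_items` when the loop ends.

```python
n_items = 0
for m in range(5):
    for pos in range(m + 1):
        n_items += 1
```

Let's trace through this code step by step.

Initialize: n_items = 0
Entering loop: for m in range(5):
After iteration 1: m = 0, n_items = 1, pos = 0
After iteration 2: m = 1, n_items = 3, pos = 1
After iteration 3: m = 2, n_items = 6, pos = 2
After iteration 4: m = 3, n_items = 10, pos = 3
After iteration 5: m = 4, n_items = 15, pos = 4
Loop ends.

Final answer: 15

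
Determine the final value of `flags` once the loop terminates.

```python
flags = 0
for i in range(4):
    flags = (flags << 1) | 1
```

Let's trace through this code step by step.

Initialize: flags = 0
Entering loop: for i in range(4):
After iteration 1: i = 0, flags = 1
After iteration 2: i = 1, flags = 3
After iteration 3: i = 2, flags = 7
After iteration 4: i = 3, flags = 15
Loop ends.

Final answer: 15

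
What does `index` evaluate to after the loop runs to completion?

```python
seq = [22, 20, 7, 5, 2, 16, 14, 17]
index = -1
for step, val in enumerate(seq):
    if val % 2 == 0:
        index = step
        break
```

Let's trace through this code step by step.

Initialize: seq = [22, 20, 7, 5, 2, 16, 14, 17]
Initialize: index = -1
Entering loop: for step, val in enumerate(seq):
After iteration 1: step = 0, val = 22, index = 0
Loop ends.

Final answer: 0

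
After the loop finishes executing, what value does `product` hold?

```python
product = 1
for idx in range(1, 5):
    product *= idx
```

Let's trace through this code step by step.

Initialize: product = 1
Entering loop: for idx in range(1, 5):
After iteration 1: idx = 1, product = 1
After iteration 2: idx = 2, product = 2
After iteration 3: idx = 3, product = 6
After iteration 4: idx = 4, product = 24
Loop ends.

Final answer: 24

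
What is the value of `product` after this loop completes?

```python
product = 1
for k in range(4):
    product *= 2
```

Let's trace through this code step by step.

Initialize: product = 1
Entering loop: for k in range(4):
After iteration 1: k = 0, product = 2
After iteration 2: k = 1, product = 4
After iteration 3: k = 2, product = 8
After iteration 4: k = 3, product = 16
Loop ends.

Final answer: 16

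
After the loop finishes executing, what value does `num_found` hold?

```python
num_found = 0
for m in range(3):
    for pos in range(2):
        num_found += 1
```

Let's trace through this code step by step.

Initialize: num_found = 0
Entering loop: for m in range(3):
After iteration 1: m = 0, num_found = 2
After iteration 2: m = 1, num_found = 4
After iteration 3: m = 2, num_found = 6
Loop ends.

Final answer: 6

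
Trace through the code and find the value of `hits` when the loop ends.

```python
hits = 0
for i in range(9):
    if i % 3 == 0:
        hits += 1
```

Let's trace through this code step by step.

Initialize: hits = 0
Entering loop: for i in range(9):
After iteration 1: i = 0, hits = 1
After iteration 2: i = 1, hits = 1
After iteration 3: i = 2, hits = 1
After iteration 4: i = 3, hits = 2
After iteration 5: i = 4, hits = 2
After iteration 6: i = 5, hits = 2
After iteration 7: i = 6, hits = 3
After iteration 8: i = 7, hits = 3
After iteration 9: i = 8, hits = 3
Loop ends.

Final answer: 3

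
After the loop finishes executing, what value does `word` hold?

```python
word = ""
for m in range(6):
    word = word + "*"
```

Let's trace through this code step by step.

Initialize: word = ''
Entering loop: for m in range(6):
After iteration 1: m = 0, word = '*'
After iteration 2: m = 1, word = '**'
After iteration 3: m = 2, word = '***'
After iteration 4: m = 3, word = '****'
After iteration 5: m = 4, word = '*****'
After iteration 6: m = 5, word = '******'
Loop ends.

Final answer: '******'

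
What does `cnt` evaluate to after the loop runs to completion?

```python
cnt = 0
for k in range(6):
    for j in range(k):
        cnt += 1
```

Let's trace through this code step by step.

Initialize: cnt = 0
Entering loop: for k in range(6):
After iteration 1: k = 0, cnt = 0
After iteration 2: k = 1, cnt = 1, j = 0
After iteration 3: k = 2, cnt = 3, j = 1
After iteration 4: k = 3, cnt = 6, j = 2
After iteration 5: k = 4, cnt = 10, j = 3
After iteration 6: k = 5, cnt = 15, j = 4
Loop ends.

Final answer: 15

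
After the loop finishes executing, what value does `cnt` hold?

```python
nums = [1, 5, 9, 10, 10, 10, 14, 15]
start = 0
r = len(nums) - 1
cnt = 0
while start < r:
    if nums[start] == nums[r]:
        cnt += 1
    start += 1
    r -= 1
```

Let's trace through this code step by step.

Initialize: nums = [1, 5, 9, 10, 10, 10, 14, 15]
Initialize: start = 0
Initialize: r = 7
Initialize: cnt = 0
Entering loop: while start < r:
After iteration 1: start = 1, r = 6, cnt = 0
After iteration 2: start = 2, r = 5, cnt = 0
After iteration 3: start = 3, r = 4, cnt = 0
After iteration 4: start = 4, r = 3, cnt = 1
Loop ends.

Final answer: 1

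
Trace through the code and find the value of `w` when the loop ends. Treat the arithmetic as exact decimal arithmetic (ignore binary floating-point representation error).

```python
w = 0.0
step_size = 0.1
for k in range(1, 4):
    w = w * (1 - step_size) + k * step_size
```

Let's trace through this code step by step.

Initialize: w = 0.0
Initialize: step_size = 0.1
Entering loop: for k in range(1, 4):
After iteration 1: k = 1, w = 0.1
After iteration 2: k = 2, w = 0.29
After iteration 3: k = 3, w = 0.561
Loop ends.

Final answer: 0.561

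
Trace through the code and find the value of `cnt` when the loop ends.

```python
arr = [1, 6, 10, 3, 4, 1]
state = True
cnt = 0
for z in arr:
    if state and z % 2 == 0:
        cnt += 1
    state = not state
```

Let's trace through this code step by step.

Initialize: arr = [1, 6, 10, 3, 4, 1]
Initialize: state = True
Initialize: cnt = 0
Entering loop: for z in arr:
After iteration 1: z = 1, state = False, cnt = 0
After iteration 2: z = 6, state = True, cnt = 0
After iteration 3: z = 10, state = False, cnt = 1
After iteration 4: z = 3, state = True, cnt = 1
After iteration 5: z = 4, state = False, cnt = 2
After iteration 6: z = 1, state = True, cnt = 2
Loop ends.

Final answer: 2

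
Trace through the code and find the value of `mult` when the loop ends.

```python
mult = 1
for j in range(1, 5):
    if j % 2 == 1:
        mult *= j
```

Let's trace through this code step by step.

Initialize: mult = 1
Entering loop: for j in range(1, 5):
After iteration 1: j = 1, mult = 1
After iteration 2: j = 2, mult = 1
After iteration 3: j = 3, mult = 3
After iteration 4: j = 4, mult = 3
Loop ends.

Final answer: 3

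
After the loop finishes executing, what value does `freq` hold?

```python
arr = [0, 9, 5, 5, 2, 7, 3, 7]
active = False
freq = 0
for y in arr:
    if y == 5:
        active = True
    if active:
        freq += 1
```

Let's trace through this code step by step.

Initialize: arr = [0, 9, 5, 5, 2, 7, 3, 7]
Initialize: active = False
Initialize: freq = 0
Entering loop: for y in arr:
After iteration 1: y = 0, active = False, freq = 0
After iteration 2: y = 9, active = False, freq = 0
After iteration 3: y = 5, active = True, freq = 1
After iteration 4: y = 5, active = True, freq = 2
After iteration 5: y = 2, active = True, freq = 3
After iteration 6: y = 7, active = True, freq = 4
After iteration 7: y = 3, active = True, freq = 5
After iteration 8: y = 7, active = True, freq = 6
Loop ends.

Final answer: 6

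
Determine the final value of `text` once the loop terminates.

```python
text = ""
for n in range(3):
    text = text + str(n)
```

Let's trace through this code step by step.

Initialize: text = ''
Entering loop: for n in range(3):
After iteration 1: n = 0, text = '0'
After iteration 2: n = 1, text = '01'
After iteration 3: n = 2, text = '012'
Loop ends.

Final answer: '012'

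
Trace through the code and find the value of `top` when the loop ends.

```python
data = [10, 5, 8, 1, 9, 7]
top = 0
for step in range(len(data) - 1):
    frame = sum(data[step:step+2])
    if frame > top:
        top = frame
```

Let's trace through this code step by step.

Initialize: data = [10, 5, 8, 1, 9, 7]
Initialize: top = 0
Entering loop: for step in range(len(data) - 1):
After iteration 1: step = 0, top = 15, frame = 15
After iteration 2: step = 1, top = 15, frame = 13
After iteration 3: step = 2, top = 15, frame = 9
After iteration 4: step = 3, top = 15, frame = 10
After iteration 5: step = 4, top = 16, frame = 16
Loop ends.

Final answer: 16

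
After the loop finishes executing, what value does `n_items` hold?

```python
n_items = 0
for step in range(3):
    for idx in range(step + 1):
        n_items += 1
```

Let's trace through this code step by step.

Initialize: n_items = 0
Entering loop: for step in range(3):
After iteration 1: step = 0, n_items = 1, idx = 0
After iteration 2: step = 1, n_items = 3, idx = 1
After iteration 3: step = 2, n_items = 6, idx = 2
Loop ends.

Final answer: 6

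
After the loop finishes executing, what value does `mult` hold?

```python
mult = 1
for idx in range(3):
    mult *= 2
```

Let's trace through this code step by step.

Initialize: mult = 1
Entering loop: for idx in range(3):
After iteration 1: idx = 0, mult = 2
After iteration 2: idx = 1, mult = 4
After iteration 3: idx = 2, mult = 8
Loop ends.

Final answer: 8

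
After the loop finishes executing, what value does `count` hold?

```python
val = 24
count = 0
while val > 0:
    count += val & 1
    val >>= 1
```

Let's trace through this code step by step.

Initialize: val = 24
Initialize: count = 0
Entering loop: while val > 0:
After iteration 1: val = 12, count = 0
After iteration 2: val = 6, count = 0
After iteration 3: val = 3, count = 0
After iteration 4: val = 1, count = 1
After iteration 5: val = 0, count = 2
Loop ends.

Final answer: 2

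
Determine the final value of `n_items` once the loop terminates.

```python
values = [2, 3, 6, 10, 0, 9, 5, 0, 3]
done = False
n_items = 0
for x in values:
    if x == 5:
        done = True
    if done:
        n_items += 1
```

Let's trace through this code step by step.

Initialize: values = [2, 3, 6, 10, 0, 9, 5, 0, 3]
Initialize: done = False
Initialize: n_items = 0
Entering loop: for x in values:
After iteration 1: x = 2, done = False, n_items = 0
After iteration 2: x = 3, done = False, n_items = 0
After iteration 3: x = 6, done = False, n_items = 0
After iteration 4: x = 10, done = False, n_items = 0
After iteration 5: x = 0, done = False, n_items = 0
After iteration 6: x = 9, done = False, n_items = 0
After iteration 7: x = 5, done = True, n_items = 1
After iteration 8: x = 0, done = True, n_items = 2
After iteration 9: x = 3, done = True, n_items = 3
Loop ends.

Final answer: 3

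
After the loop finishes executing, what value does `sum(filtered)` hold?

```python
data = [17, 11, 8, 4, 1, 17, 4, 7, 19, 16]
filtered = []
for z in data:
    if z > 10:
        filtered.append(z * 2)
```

Let's trace through this code step by step.

Initialize: data = [17, 11, 8, 4, 1, 17, 4, 7, 19, 16]
Initialize: filtered = []
Entering loop: for z in data:
After iteration 1: z = 17, filtered = [34]
After iteration 2: z = 11, filtered = [34, 22]
After iteration 3: z = 8, filtered = [34, 22]
After iteration 4: z = 4, filtered = [34, 22]
After iteration 5: z = 1, filtered = [34, 22]
After iteration 6: z = 17, filtered = [34, 22, 34]
After iteration 7: z = 4, filtered = [34, 22, 34]
After iteration 8: z = 7, filtered = [34, 22, 34]
After iteration 9: z = 19, filtered = [34, 22, 34, 38]
After iteration 10: z = 16, filtered = [34, 22, 34, 38, 32]
Loop ends.
sum(filtered) = 160

Final answer: 160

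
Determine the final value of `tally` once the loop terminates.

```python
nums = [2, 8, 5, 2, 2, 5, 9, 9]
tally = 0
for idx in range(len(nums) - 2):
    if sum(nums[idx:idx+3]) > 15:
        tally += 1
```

Let's trace through this code step by step.

Initialize: nums = [2, 8, 5, 2, 2, 5, 9, 9]
Initialize: tally = 0
Entering loop: for idx in range(len(nums) - 2):
After iteration 1: idx = 0, tally = 0
After iteration 2: idx = 1, tally = 0
After iteration 3: idx = 2, tally = 0
After iteration 4: idx = 3, tally = 0
After iteration 5: idx = 4, tally = 1
After iteration 6: idx = 5, tally = 2
Loop ends.

Final answer: 2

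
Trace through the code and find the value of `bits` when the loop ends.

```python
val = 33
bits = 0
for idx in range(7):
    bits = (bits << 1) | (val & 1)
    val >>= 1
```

Let's trace through this code step by step.

Initialize: val = 33
Initialize: bits = 0
Entering loop: for idx in range(7):
After iteration 1: idx = 0, val = 16, bits = 1
After iteration 2: idx = 1, val = 8, bits = 2
After iteration 3: idx = 2, val = 4, bits = 4
After iteration 4: idx = 3, val = 2, bits = 8
After iteration 5: idx = 4, val = 1, bits = 16
After iteration 6: idx = 5, val = 0, bits = 33
After iteration 7: idx = 6, val = 0, bits = 66
Loop ends.

Final answer: 66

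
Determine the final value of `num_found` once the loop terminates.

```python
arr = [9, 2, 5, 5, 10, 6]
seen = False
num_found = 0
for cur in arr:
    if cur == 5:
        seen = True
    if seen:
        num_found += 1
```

Let's trace through this code step by step.

Initialize: arr = [9, 2, 5, 5, 10, 6]
Initialize: seen = False
Initialize: num_found = 0
Entering loop: for cur in arr:
After iteration 1: cur = 9, seen = False, num_found = 0
After iteration 2: cur = 2, seen = False, num_found = 0
After iteration 3: cur = 5, seen = True, num_found = 1
After iteration 4: cur = 5, seen = True, num_found = 2
After iteration 5: cur = 10, seen = True, num_found = 3
After iteration 6: cur = 6, seen = True, num_found = 4
Loop ends.

Final answer: 4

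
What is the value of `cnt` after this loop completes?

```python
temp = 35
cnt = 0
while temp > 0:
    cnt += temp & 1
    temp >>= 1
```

Let's trace through this code step by step.

Initialize: temp = 35
Initialize: cnt = 0
Entering loop: while temp > 0:
After iteration 1: temp = 17, cnt = 1
After iteration 2: temp = 8, cnt = 2
After iteration 3: temp = 4, cnt = 2
After iteration 4: temp = 2, cnt = 2
After iteration 5: temp = 1, cnt = 2
After iteration 6: temp = 0, cnt = 3
Loop ends.

Final answer: 3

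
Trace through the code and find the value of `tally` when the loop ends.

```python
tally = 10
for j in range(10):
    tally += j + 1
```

Let's trace through this code step by step.

Initialize: tally = 10
Entering loop: for j in range(10):
After iteration 1: j = 0, tally = 11
After iteration 2: j = 1, tally = 13
After iteration 3: j = 2, tally = 16
After iteration 4: j = 3, tally = 20
After iteration 5: j = 4, tally = 25
After iteration 6: j = 5, tally = 31
After iteration 7: j = 6, tally = 38
After iteration 8: j = 7, tally = 46
After iteration 9: j = 8, tally = 55
After iteration 10: j = 9, tally = 65
Loop ends.

Final answer: 65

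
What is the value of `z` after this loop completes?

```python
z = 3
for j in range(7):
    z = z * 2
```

Let's trace through this code step by step.

Initialize: z = 3
Entering loop: for j in range(7):
After iteration 1: j = 0, z = 6
After iteration 2: j = 1, z = 12
After iteration 3: j = 2, z = 24
After iteration 4: j = 3, z = 48
After iteration 5: j = 4, z = 96
After iteration 6: j = 5, z = 192
After iteration 7: j = 6, z = 384
Loop ends.

Final answer: 384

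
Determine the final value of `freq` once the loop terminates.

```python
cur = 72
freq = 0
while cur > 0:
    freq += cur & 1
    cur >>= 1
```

Let's trace through this code step by step.

Initialize: cur = 72
Initialize: freq = 0
Entering loop: while cur > 0:
After iteration 1: cur = 36, freq = 0
After iteration 2: cur = 18, freq = 0
After iteration 3: cur = 9, freq = 0
After iteration 4: cur = 4, freq = 1
After iteration 5: cur = 2, freq = 1
After iteration 6: cur = 1, freq = 1
After iteration 7: cur = 0, freq = 2
Loop ends.

Final answer: 2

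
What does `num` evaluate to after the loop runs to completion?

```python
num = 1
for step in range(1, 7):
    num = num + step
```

Let's trace through this code step by step.

Initialize: num = 1
Entering loop: for step in range(1, 7):
After iteration 1: step = 1, num = 2
After iteration 2: step = 2, num = 4
After iteration 3: step = 3, num = 7
After iteration 4: step = 4, num = 11
After iteration 5: step = 5, num = 16
After iteration 6: step = 6, num = 22
Loop ends.

Final answer: 22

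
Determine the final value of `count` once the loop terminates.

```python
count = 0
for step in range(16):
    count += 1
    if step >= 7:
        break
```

Let's trace through this code step by step.

Initialize: count = 0
Entering loop: for step in range(16):
After iteration 1: step = 0, count = 1
After iteration 2: step = 1, count = 2
After iteration 3: step = 2, count = 3
After iteration 4: step = 3, count = 4
After iteration 5: step = 4, count = 5
After iteration 6: step = 5, count = 6
After iteration 7: step = 6, count = 7
After iteration 8: step = 7, count = 8
Loop ends.

Final answer: 8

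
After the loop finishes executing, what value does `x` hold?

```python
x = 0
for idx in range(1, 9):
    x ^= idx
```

Let's trace through this code step by step.

Initialize: x = 0
Entering loop: for idx in range(1, 9):
After iteration 1: idx = 1, x = 1
After iteration 2: idx = 2, x = 3
After iteration 3: idx = 3, x = 0
After iteration 4: idx = 4, x = 4
After iteration 5: idx = 5, x = 1
After iteration 6: idx = 6, x = 7
After iteration 7: idx = 7, x = 0
After iteration 8: idx = 8, x = 8
Loop ends.

Final answer: 8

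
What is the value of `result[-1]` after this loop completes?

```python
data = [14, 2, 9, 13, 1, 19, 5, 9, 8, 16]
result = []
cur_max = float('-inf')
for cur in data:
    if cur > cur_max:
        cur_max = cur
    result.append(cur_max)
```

Let's trace through this code step by step.

Initialize: data = [14, 2, 9, 13, 1, 19, 5, 9, 8, 16]
Initialize: result = []
Initialize: cur_max = -inf
Entering loop: for cur in data:
After iteration 1: cur = 14, result = [14], cur_max = 14
After iteration 2: cur = 2, result = [14, 14], cur_max = 14
After iteration 3: cur = 9, result = [14, 14, 14], cur_max = 14
After iteration 4: cur = 13, result = [14, 14, 14, 14], cur_max = 14
After iteration 5: cur = 1, result = [14, 14, 14, 14, 14], cur_max = 14
After iteration 6: cur = 19, result = [14, 14, 14, 14, 14, 19], cur_max = 19
After iteration 7: cur = 5, result = [14, 14, 14, 14, 14, 19, 19], cur_max = 19
After iteration 8: cur = 9, result = [14, 14, 14, 14, 14, 19, 19, 19], cur_max = 19
After iteration 9: cur = 8, result = [14, 14, 14, 14, 14, 19, 19, 19, 19], cur_max = 19
After iteration 10: cur = 16, result = [14, 14, 14, 14, 14, 19, 19, 19, 19, 19], cur_max = 19
Loop ends.
result[-1] = 19

Final answer: 19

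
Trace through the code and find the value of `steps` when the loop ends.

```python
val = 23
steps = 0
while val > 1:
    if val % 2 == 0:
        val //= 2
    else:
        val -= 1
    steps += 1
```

Let's trace through this code step by step.

Initialize: val = 23
Initialize: steps = 0
Entering loop: while val > 1:
After iteration 1: val = 22, steps = 1
After iteration 2: val = 11, steps = 2
After iteration 3: val = 10, steps = 3
After iteration 4: val = 5, steps = 4
After iteration 5: val = 4, steps = 5
After iteration 6: val = 2, steps = 6
After iteration 7: val = 1, steps = 7
Loop ends.

Final answer: 7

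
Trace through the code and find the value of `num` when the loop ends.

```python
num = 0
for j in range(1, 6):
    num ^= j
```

Let's trace through this code step by step.

Initialize: num = 0
Entering loop: for j in range(1, 6):
After iteration 1: j = 1, num = 1
After iteration 2: j = 2, num = 3
After iteration 3: j = 3, num = 0
After iteration 4: j = 4, num = 4
After iteration 5: j = 5, num = 1
Loop ends.

Final answer: 1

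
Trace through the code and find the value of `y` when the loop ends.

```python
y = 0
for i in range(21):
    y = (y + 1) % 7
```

Let's trace through this code step by step.

Initialize: y = 0
Entering loop: for i in range(21):
After iteration 1: i = 0, y = 1
After iteration 2: i = 1, y = 2
After iteration 3: i = 2, y = 3
After iteration 4: i = 3, y = 4
After iteration 5: i = 4, y = 5
After iteration 6: i = 5, y = 6
After iteration 7: i = 6, y = 0
After iteration 8: i = 7, y = 1
After iteration 9: i = 8, y = 2
After iteration 10: i = 9, y = 3
After iteration 11: i = 10, y = 4
After iteration 12: i = 11, y = 5
After iteration 13: i = 12, y = 6
After iteration 14: i = 13, y = 0
After iteration 15: i = 14, y = 1
After iteration 16: i = 15, y = 2
After iteration 17: i = 16, y = 3
After iteration 18: i = 17, y = 4
After iteration 19: i = 18, y = 5
After iteration 20: i = 19, y = 6
After iteration 21: i = 20, y = 0
Loop ends.

Final answer: 0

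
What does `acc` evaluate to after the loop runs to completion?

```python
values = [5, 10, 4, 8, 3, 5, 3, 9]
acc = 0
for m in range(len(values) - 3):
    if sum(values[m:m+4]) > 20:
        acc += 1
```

Let's trace through this code step by step.

Initialize: values = [5, 10, 4, 8, 3, 5, 3, 9]
Initialize: acc = 0
Entering loop: for m in range(len(values) - 3):
After iteration 1: m = 0, acc = 1
After iteration 2: m = 1, acc = 2
After iteration 3: m = 2, acc = 2
After iteration 4: m = 3, acc = 2
After iteration 5: m = 4, acc = 2
Loop ends.

Final answer: 2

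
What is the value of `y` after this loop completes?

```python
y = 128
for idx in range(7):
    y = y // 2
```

Let's trace through this code step by step.

Initialize: y = 128
Entering loop: for idx in range(7):
After iteration 1: idx = 0, y = 64
After iteration 2: idx = 1, y = 32
After iteration 3: idx = 2, y = 16
After iteration 4: idx = 3, y = 8
After iteration 5: idx = 4, y = 4
After iteration 6: idx = 5, y = 2
After iteration 7: idx = 6, y = 1
Loop ends.

Final answer: 1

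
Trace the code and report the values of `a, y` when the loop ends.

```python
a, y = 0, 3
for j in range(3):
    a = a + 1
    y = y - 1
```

Let's trace through this code step by step.

Initialize: a = 0
Initialize: y = 3
Entering loop: for j in range(3):
After iteration 1: j = 0, a = 1, y = 2
After iteration 2: j = 1, a = 2, y = 1
After iteration 3: j = 2, a = 3, y = 0
Loop ends.

Final answer: 3, 0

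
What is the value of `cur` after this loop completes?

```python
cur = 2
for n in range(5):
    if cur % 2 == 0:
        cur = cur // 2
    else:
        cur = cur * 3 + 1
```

Let's trace through this code step by step.

Initialize: cur = 2
Entering loop: for n in range(5):
After iteration 1: n = 0, cur = 1
After iteration 2: n = 1, cur = 4
After iteration 3: n = 2, cur = 2
After iteration 4: n = 3, cur = 1
After iteration 5: n = 4, cur = 4
Loop ends.

Final answer: 4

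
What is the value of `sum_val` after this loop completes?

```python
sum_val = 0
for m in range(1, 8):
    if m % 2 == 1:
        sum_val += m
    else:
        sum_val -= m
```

Let's trace through this code step by step.

Initialize: sum_val = 0
Entering loop: for m in range(1, 8):
After iteration 1: m = 1, sum_val = 1
After iteration 2: m = 2, sum_val = -1
After iteration 3: m = 3, sum_val = 2
After iteration 4: m = 4, sum_val = -2
After iteration 5: m = 5, sum_val = 3
After iteration 6: m = 6, sum_val = -3
After iteration 7: m = 7, sum_val = 4
Loop ends.

Final answer: 4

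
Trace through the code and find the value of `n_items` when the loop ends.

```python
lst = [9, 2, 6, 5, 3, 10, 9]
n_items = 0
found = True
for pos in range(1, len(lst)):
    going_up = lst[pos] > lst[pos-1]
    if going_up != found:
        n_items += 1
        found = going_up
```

Let's trace through this code step by step.

Initialize: lst = [9, 2, 6, 5, 3, 10, 9]
Initialize: n_items = 0
Initialize: found = True
Entering loop: for pos in range(1, len(lst)):
After iteration 1: pos = 1, n_items = 1, found = False, going_up = False
After iteration 2: pos = 2, n_items = 2, found = True, going_up = True
After iteration 3: pos = 3, n_items = 3, found = False, going_up = False
After iteration 4: pos = 4, n_items = 3, found = False, going_up = False
After iteration 5: pos = 5, n_items = 4, found = True, going_up = True
After iteration 6: pos = 6, n_items = 5, found = False, going_up = False
Loop ends.

Final answer: 5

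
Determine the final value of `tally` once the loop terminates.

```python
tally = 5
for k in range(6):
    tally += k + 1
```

Let's trace through this code step by step.

Initialize: tally = 5
Entering loop: for k in range(6):
After iteration 1: k = 0, tally = 6
After iteration 2: k = 1, tally = 8
After iteration 3: k = 2, tally = 11
After iteration 4: k = 3, tally = 15
After iteration 5: k = 4, tally = 20
After iteration 6: k = 5, tally = 26
Loop ends.

Final answer: 26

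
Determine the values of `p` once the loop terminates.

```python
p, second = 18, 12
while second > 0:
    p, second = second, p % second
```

Let's trace through this code step by step.

Initialize: p = 18
Initialize: second = 12
Entering loop: while second > 0:
After iteration 1: p = 12, second = 6
After iteration 2: p = 6, second = 0
Loop ends.

Final answer: 6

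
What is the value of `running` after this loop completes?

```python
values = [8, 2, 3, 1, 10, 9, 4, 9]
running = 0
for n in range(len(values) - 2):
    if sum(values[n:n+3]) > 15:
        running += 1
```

Let's trace through this code step by step.

Initialize: values = [8, 2, 3, 1, 10, 9, 4, 9]
Initialize: running = 0
Entering loop: for n in range(len(values) - 2):
After iteration 1: n = 0, running = 0
After iteration 2: n = 1, running = 0
After iteration 3: n = 2, running = 0
After iteration 4: n = 3, running = 1
After iteration 5: n = 4, running = 2
After iteration 6: n = 5, running = 3
Loop ends.

Final answer: 3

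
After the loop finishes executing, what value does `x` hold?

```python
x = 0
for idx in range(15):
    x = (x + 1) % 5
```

Let's trace through this code step by step.

Initialize: x = 0
Entering loop: for idx in range(15):
After iteration 1: idx = 0, x = 1
After iteration 2: idx = 1, x = 2
After iteration 3: idx = 2, x = 3
After iteration 4: idx = 3, x = 4
After iteration 5: idx = 4, x = 0
After iteration 6: idx = 5, x = 1
After iteration 7: idx = 6, x = 2
After iteration 8: idx = 7, x = 3
After iteration 9: idx = 8, x = 4
After iteration 10: idx = 9, x = 0
After iteration 11: idx = 10, x = 1
After iteration 12: idx = 11, x = 2
After iteration 13: idx = 12, x = 3
After iteration 14: idx = 13, x = 4
After iteration 15: idx = 14, x = 0
Loop ends.

Final answer: 0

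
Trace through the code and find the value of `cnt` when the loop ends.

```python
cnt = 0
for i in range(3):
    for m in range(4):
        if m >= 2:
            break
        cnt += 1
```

Let's trace through this code step by step.

Initialize: cnt = 0
Entering loop: for i in range(3):
After iteration 1: i = 0, cnt = 2
After iteration 2: i = 1, cnt = 4
After iteration 3: i = 2, cnt = 6
Loop ends.

Final answer: 6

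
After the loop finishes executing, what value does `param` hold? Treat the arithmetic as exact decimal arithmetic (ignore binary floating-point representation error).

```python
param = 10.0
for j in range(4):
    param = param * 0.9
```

Let's trace through this code step by step.

Initialize: param = 10.0
Entering loop: for j in range(4):
After iteration 1: j = 0, param = 9.0
After iteration 2: j = 1, param = 8.1
After iteration 3: j = 2, param = 7.29
After iteration 4: j = 3, param = 6.561
Loop ends.

Final answer: 6.561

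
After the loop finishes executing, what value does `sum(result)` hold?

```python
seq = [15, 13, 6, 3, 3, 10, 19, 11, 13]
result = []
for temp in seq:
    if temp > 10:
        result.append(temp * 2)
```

Let's trace through this code step by step.

Initialize: seq = [15, 13, 6, 3, 3, 10, 19, 11, 13]
Initialize: result = []
Entering loop: for temp in seq:
After iteration 1: temp = 15, result = [30]
After iteration 2: temp = 13, result = [30, 26]
After iteration 3: temp = 6, result = [30, 26]
After iteration 4: temp = 3, result = [30, 26]
After iteration 5: temp = 3, result = [30, 26]
After iteration 6: temp = 10, result = [30, 26]
After iteration 7: temp = 19, result = [30, 26, 38]
After iteration 8: temp = 11, result = [30, 26, 38, 22]
After iteration 9: temp = 13, result = [30, 26, 38, 22, 26]
Loop ends.
sum(result) = 142

Final answer: 142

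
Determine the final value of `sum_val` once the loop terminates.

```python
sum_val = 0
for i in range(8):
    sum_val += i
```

Let's trace through this code step by step.

Initialize: sum_val = 0
Entering loop: for i in range(8):
After iteration 1: i = 0, sum_val = 0
After iteration 2: i = 1, sum_val = 1
After iteration 3: i = 2, sum_val = 3
After iteration 4: i = 3, sum_val = 6
After iteration 5: i = 4, sum_val = 10
After iteration 6: i = 5, sum_val = 15
After iteration 7: i = 6, sum_val = 21
After iteration 8: i = 7, sum_val = 28
Loop ends.

Final answer: 28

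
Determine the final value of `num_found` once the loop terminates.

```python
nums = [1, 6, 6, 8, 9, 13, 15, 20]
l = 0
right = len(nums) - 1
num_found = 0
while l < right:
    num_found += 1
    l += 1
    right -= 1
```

Let's trace through this code step by step.

Initialize: nums = [1, 6, 6, 8, 9, 13, 15, 20]
Initialize: l = 0
Initialize: right = 7
Initialize: num_found = 0
Entering loop: while l < right:
After iteration 1: l = 1, right = 6, num_found = 1
After iteration 2: l = 2, right = 5, num_found = 2
After iteration 3: l = 3, right = 4, num_found = 3
After iteration 4: l = 4, right = 3, num_found = 4
Loop ends.

Final answer: 4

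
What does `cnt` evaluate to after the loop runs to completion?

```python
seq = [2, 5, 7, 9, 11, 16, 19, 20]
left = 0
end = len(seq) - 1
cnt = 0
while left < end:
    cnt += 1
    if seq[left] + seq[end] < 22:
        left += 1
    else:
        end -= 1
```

Let's trace through this code step by step.

Initialize: seq = [2, 5, 7, 9, 11, 16, 19, 20]
Initialize: left = 0
Initialize: end = 7
Initialize: cnt = 0
Entering loop: while left < end:
After iteration 1: left = 0, end = 6, cnt = 1
After iteration 2: left = 1, end = 6, cnt = 2
After iteration 3: left = 1, end = 5, cnt = 3
After iteration 4: left = 2, end = 5, cnt = 4
After iteration 5: left = 2, end = 4, cnt = 5
After iteration 6: left = 3, end = 4, cnt = 6
After iteration 7: left = 4, end = 4, cnt = 7
Loop ends.

Final answer: 7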